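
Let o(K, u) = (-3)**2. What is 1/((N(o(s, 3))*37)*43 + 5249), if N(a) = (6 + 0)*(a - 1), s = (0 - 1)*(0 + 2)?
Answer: 1/81617 ≈ 1.2252e-5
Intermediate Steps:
s = -2 (s = -1*2 = -2)
o(K, u) = 9
N(a) = -6 + 6*a (N(a) = 6*(-1 + a) = -6 + 6*a)
1/((N(o(s, 3))*37)*43 + 5249) = 1/(((-6 + 6*9)*37)*43 + 5249) = 1/(((-6 + 54)*37)*43 + 5249) = 1/((48*37)*43 + 5249) = 1/(1776*43 + 5249) = 1/(76368 + 5249) = 1/81617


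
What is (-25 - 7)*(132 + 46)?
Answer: -5696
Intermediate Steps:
(-25 - 7)*(132 + 46) = -32*178 = -5696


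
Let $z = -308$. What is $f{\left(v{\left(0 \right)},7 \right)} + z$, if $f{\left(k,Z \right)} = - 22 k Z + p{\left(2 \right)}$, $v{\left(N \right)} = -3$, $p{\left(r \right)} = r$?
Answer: $156$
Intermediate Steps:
$f{\left(k,Z \right)} = 2 - 22 Z k$ ($f{\left(k,Z \right)} = - 22 k Z + 2 = - 22 Z k + 2 = 2 - 22 Z k$)
$f{\left(v{\left(0 \right)},7 \right)} + z = \left(2 - 154 \left(-3\right)\right) - 308 = \left(2 + 462\right) - 308 = 464 - 308 = 156$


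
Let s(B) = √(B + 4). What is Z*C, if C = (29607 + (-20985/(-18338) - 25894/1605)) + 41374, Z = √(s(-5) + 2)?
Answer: 19520620649*√(2 + I)/275070 ≈ 1.0328e+5 + 24381.0*I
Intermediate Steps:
s(B) = √(4 + B)
Z = √(2 + I) (Z = √(√(4 - 5) + 2) = √(√(-1) + 2) = √(I + 2) = √(2 + I) ≈ 1.4553 + 0.34356*I)
C = 19520620649/275070 (C = (29607 + (-20985*(-1/18338) - 25894*1/1605)) + 41374 = (29607 + (20985/18338 - 242/15)) + 41374 = (29607 - 4123021/275070) + 41374 = 8139874469/275070 + 41374 = 19520620649/275070 ≈ 70966.)
Z*C = √(2 + I)*(19520620649/275070) = 19520620649*√(2 + I)/275070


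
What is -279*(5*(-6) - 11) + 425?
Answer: 11864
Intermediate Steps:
-279*(5*(-6) - 11) + 425 = -279*(-30 - 11) + 425 = -279*(-41) + 425 = 11439 + 425 = 11864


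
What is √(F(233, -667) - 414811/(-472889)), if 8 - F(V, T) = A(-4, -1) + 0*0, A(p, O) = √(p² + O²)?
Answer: √(1985151609547 - 223624006321*√17)/472889 ≈ 2.1804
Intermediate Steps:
A(p, O) = √(O² + p²)
F(V, T) = 8 - √17 (F(V, T) = 8 - (√((-1)² + (-4)²) + 0*0) = 8 - (√(1 + 16) + 0) = 8 - (√17 + 0) = 8 - √17)
√(F(233, -667) - 414811/(-472889)) = √((8 - √17) - 414811/(-472889)) = √((8 - √17) - 414811*(-1/472889)) = √((8 - √17) + 414811/472889) = √(4197923/472889 - √17)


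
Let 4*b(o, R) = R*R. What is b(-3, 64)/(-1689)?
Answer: -1024/1689 ≈ -0.60628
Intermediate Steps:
b(o, R) = R²/4 (b(o, R) = (R*R)/4 = R²/4)
b(-3, 64)/(-1689) = ((¼)*64²)/(-1689) = ((¼)*4096)*(-1/1689) = 1024*(-1/1689) = -1024/1689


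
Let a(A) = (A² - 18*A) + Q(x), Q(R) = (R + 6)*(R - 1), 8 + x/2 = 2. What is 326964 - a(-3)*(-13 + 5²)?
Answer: 325272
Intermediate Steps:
x = -12 (x = -16 + 2*2 = -16 + 4 = -12)
Q(R) = (-1 + R)*(6 + R) (Q(R) = (6 + R)*(-1 + R) = (-1 + R)*(6 + R))
a(A) = 78 + A² - 18*A (a(A) = (A² - 18*A) + (-6 + (-12)² + 5*(-12)) = (A² - 18*A) + (-6 + 144 - 60) = (A² - 18*A) + 78 = 78 + A² - 18*A)
326964 - a(-3)*(-13 + 5²) = 326964 - (78 + (-3)² - 18*(-3))*(-13 + 5²) = 326964 - (78 + 9 + 54)*(-13 + 25) = 326964 - 141*12 = 326964 - 1*1692 = 326964 - 1692 = 325272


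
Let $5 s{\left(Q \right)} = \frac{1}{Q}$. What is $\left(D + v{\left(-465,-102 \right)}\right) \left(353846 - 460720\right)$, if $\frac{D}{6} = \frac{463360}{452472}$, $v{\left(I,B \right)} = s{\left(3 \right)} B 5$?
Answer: $\frac{56126163588}{18853} \approx 2.977 \cdot 10^{6}$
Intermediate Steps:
$s{\left(Q \right)} = \frac{1}{5 Q}$
$v{\left(I,B \right)} = \frac{B}{3}$ ($v{\left(I,B \right)} = \frac{1}{5 \cdot 3} B 5 = \frac{1}{5} \cdot \frac{1}{3} B 5 = \frac{B}{15} \cdot 5 = \frac{B}{3}$)
$D = \frac{115840}{18853}$ ($D = 6 \cdot \frac{463360}{452472} = 6 \cdot 463360 \cdot \frac{1}{452472} = 6 \cdot \frac{57920}{56559} = \frac{115840}{18853} \approx 6.1444$)
$\left(D + v{\left(-465,-102 \right)}\right) \left(353846 - 460720\right) = \left(\frac{115840}{18853} + \frac{1}{3} \left(-102\right)\right) \left(353846 - 460720\right) = \left(\frac{115840}{18853} - 34\right) \left(-106874\right) = \left(- \frac{525162}{18853}\right) \left(-106874\right) = \frac{56126163588}{18853}$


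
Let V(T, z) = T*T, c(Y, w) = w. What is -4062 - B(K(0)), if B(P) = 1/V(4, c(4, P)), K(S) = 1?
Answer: -64993/16 ≈ -4062.1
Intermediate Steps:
V(T, z) = T**2
B(P) = 1/16 (B(P) = 1/(4**2) = 1/16)
-4062 - B(K(0)) = -4062 - 1*1/16 = -4062 - 1/16 = -64993/16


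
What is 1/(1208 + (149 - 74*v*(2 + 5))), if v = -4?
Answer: 1/3429 ≈ 0.00029163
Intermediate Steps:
1/(1208 + (149 - 74*v*(2 + 5))) = 1/(1208 + (149 - (-296)*(2 + 5))) = 1/(1208 + (149 - (-296)*7)) = 1/(1208 + (149 - 74*(-28))) = 1/(1208 + (149 + 2072)) = 1/(1208 + 2221) = 1/3429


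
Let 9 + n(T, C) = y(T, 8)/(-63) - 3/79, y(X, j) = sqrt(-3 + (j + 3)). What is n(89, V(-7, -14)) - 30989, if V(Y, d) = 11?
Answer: -2448845/79 - 2*sqrt(2)/63 ≈ -30998.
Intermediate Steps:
y(X, j) = sqrt(j) (y(X, j) = sqrt(-3 + (3 + j)) = sqrt(j))
n(T, C) = -714/79 - 2*sqrt(2)/63 (n(T, C) = -9 + (sqrt(8)/(-63) - 3/79) = -9 + ((2*sqrt(2))*(-1/63) - 3*1/79) = -9 + (-2*sqrt(2)/63 - 3/79) = -9 + (-3/79 - 2*sqrt(2)/63) = -714/79 - 2*sqrt(2)/63)
n(89, V(-7, -14)) - 30989 = (-714/79 - 2*sqrt(2)/63) - 30989 = -2448845/79 - 2*sqrt(2)/63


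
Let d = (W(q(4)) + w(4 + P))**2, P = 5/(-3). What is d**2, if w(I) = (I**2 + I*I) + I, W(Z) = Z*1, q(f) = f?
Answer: 577200625/6561 ≈ 87975.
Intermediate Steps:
P = -5/3 (P = 5*(-1/3) = -5/3 ≈ -1.6667)
W(Z) = Z
w(I) = I + 2*I**2 (w(I) = (I**2 + I**2) + I = 2*I**2 + I = I + 2*I**2)
d = 24025/81 (d = (4 + (4 - 5/3)*(1 + 2*(4 - 5/3)))**2 = (4 + 7*(1 + 2*(7/3))/3)**2 = (4 + 7*(1 + 14/3)/3)**2 = (4 + (7/3)*(17/3))**2 = (4 + 119/9)**2 = (155/9)**2 = 24025/81 ≈ 296.60)
d**2 = (24025/81)**2 = 577200625/6561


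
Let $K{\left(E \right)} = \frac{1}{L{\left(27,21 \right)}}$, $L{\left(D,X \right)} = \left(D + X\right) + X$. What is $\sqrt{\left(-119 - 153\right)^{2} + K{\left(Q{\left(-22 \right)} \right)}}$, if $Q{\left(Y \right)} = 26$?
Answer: $\frac{\sqrt{352237893}}{69} \approx 272.0$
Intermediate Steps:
$L{\left(D,X \right)} = D + 2 X$
$K{\left(E \right)} = \frac{1}{69}$ ($K{\left(E \right)} = \frac{1}{27 + 2 \cdot 21} = \frac{1}{27 + 42} = \frac{1}{69}$)
$\sqrt{\left(-119 - 153\right)^{2} + K{\left(Q{\left(-22 \right)} \right)}} = \sqrt{\left(-119 - 153\right)^{2} + \frac{1}{69}} = \sqrt{\left(-272\right)^{2} + \frac{1}{69}} = \sqrt{73984 + \frac{1}{69}} = \sqrt{\frac{5104897}{69}} = \frac{\sqrt{352237893}}{69}$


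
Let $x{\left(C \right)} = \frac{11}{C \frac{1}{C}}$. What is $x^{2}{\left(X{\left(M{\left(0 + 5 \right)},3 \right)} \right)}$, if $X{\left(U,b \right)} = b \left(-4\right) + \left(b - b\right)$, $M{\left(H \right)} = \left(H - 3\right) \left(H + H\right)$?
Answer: $121$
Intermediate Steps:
$M{\left(H \right)} = 2 H \left(-3 + H\right)$ ($M{\left(H \right)} = \left(-3 + H\right) 2 H = 2 H \left(-3 + H\right)$)
$X{\left(U,b \right)} = - 4 b$ ($X{\left(U,b \right)} = - 4 b + 0 = - 4 b$)
$x{\left(C \right)} = 11$ ($x{\left(C \right)} = \frac{11}{1} = 11 \cdot 1 = 11$)
$x^{2}{\left(X{\left(M{\left(0 + 5 \right)},3 \right)} \right)} = 11^{2} = 121$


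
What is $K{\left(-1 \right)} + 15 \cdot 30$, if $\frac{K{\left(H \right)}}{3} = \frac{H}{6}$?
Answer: $\frac{899}{2} \approx 449.5$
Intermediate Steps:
$K{\left(H \right)} = \frac{H}{2}$ ($K{\left(H \right)} = 3 \frac{H}{6} = \frac{H}{2}$)
$K{\left(-1 \right)} + 15 \cdot 30 = \frac{1}{2} \left(-1\right) + 15 \cdot 30 = - \frac{1}{2} + 450 = \frac{899}{2}$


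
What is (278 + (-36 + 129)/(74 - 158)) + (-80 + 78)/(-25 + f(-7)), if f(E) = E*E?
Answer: 5813/21 ≈ 276.81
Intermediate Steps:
f(E) = E²
(278 + (-36 + 129)/(74 - 158)) + (-80 + 78)/(-25 + f(-7)) = (278 + (-36 + 129)/(74 - 158)) + (-80 + 78)/(-25 + (-7)²) = (278 + 93/(-84)) - 2/(-25 + 49) = (278 + 93*(-1/84)) - 2/24 = (278 - 31/28) - 2*1/24 = 7753/28 - 1/12 = 5813/21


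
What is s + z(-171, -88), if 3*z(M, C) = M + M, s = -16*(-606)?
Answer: 9582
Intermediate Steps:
s = 9696
z(M, C) = 2*M/3 (z(M, C) = (M + M)/3 = (2*M)/3 = 2*M/3)
s + z(-171, -88) = 9696 + (2/3)*(-171) = 9696 - 114 = 9582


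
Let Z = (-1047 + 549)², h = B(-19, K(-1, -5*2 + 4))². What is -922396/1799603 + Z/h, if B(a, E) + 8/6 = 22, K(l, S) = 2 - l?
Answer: 1003308247871/1729418483 ≈ 580.14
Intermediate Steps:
B(a, E) = 62/3 (B(a, E) = -4/3 + 22 = 62/3)
h = 3844/9 (h = (62/3)² = 3844/9 ≈ 427.11)
Z = 248004 (Z = (-498)² = 248004)
-922396/1799603 + Z/h = -922396/1799603 + 248004/(3844/9) = -922396*1/1799603 + 248004*(9/3844) = -922396/1799603 + 558009/961 = 1003308247871/1729418483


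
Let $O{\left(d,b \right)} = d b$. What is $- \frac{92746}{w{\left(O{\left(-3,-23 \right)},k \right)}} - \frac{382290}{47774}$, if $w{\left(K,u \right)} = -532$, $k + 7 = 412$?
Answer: $\frac{1056867281}{6353942} \approx 166.33$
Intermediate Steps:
$k = 405$ ($k = -7 + 412 = 405$)
$O{\left(d,b \right)} = b d$
$- \frac{92746}{w{\left(O{\left(-3,-23 \right)},k \right)}} - \frac{382290}{47774} = - \frac{92746}{-532} - \frac{382290}{47774} = \left(-92746\right) \left(- \frac{1}{532}\right) - \frac{191145}{23887} = \frac{46373}{266} - \frac{191145}{23887} = \frac{1056867281}{6353942}$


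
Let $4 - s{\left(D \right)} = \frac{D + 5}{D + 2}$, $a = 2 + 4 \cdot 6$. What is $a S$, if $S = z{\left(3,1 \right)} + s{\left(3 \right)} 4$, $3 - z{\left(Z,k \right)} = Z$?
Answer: $\frac{1248}{5} \approx 249.6$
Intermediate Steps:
$z{\left(Z,k \right)} = 3 - Z$
$a = 26$ ($a = 2 + 24 = 26$)
$s{\left(D \right)} = 4 - \frac{5 + D}{2 + D}$ ($s{\left(D \right)} = 4 - \frac{D + 5}{D + 2} = 4 - \frac{5 + D}{2 + D}$)
$S = \frac{48}{5}$ ($S = \left(3 - 3\right) + \frac{3 \left(1 + 3\right)}{2 + 3} \cdot 4 = \left(3 - 3\right) + 3 \cdot \frac{1}{5} \cdot 4 \cdot 4 = 0 + 3 \cdot \frac{1}{5} \cdot 4 \cdot 4 = 0 + \frac{12}{5} \cdot 4 = 0 + \frac{48}{5} = \frac{48}{5} \approx 9.6$)
$a S = 26 \cdot \frac{48}{5} = \frac{1248}{5}$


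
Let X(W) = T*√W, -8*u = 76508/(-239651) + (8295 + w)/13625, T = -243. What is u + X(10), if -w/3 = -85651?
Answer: -15631131737/6530489750 - 243*√10 ≈ -770.83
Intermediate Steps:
w = 256953 (w = -3*(-85651) = 256953)
u = -15631131737/6530489750 (u = -(76508/(-239651) + (8295 + 256953)/13625)/8 = -(76508*(-1/239651) + 265248*(1/13625))/8 = -(-76508/239651 + 265248/13625)/8 = -⅛*62524526948/3265244875 = -15631131737/6530489750 ≈ -2.3936)
X(W) = -243*√W
u + X(10) = -15631131737/6530489750 - 243*√10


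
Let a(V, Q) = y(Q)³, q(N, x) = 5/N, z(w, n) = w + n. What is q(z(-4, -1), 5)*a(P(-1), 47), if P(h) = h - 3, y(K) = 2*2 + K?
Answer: -132651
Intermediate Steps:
z(w, n) = n + w
y(K) = 4 + K
P(h) = -3 + h
a(V, Q) = (4 + Q)³
q(z(-4, -1), 5)*a(P(-1), 47) = (5/(-1 - 4))*(4 + 47)³ = (5/(-5))*51³ = (5*(-⅕))*132651 = -1*132651 = -132651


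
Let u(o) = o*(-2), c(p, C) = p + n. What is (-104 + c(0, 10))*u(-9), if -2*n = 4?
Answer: -1908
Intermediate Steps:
n = -2 (n = -½*4 = -2)
c(p, C) = -2 + p (c(p, C) = p - 2 = -2 + p)
u(o) = -2*o
(-104 + c(0, 10))*u(-9) = (-104 + (-2 + 0))*(-2*(-9)) = (-104 - 2)*18 = -106*18 = -1908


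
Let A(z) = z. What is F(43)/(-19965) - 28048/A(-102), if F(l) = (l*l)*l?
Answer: 30659367/113135 ≈ 271.00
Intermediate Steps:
F(l) = l³ (F(l) = l²*l = l³)
F(43)/(-19965) - 28048/A(-102) = 43³/(-19965) - 28048/(-102) = 79507*(-1/19965) - 28048*(-1/102) = -79507/19965 + 14024/51 = 30659367/113135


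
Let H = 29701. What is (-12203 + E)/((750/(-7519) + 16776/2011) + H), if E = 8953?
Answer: -49142304250/449224808503 ≈ -0.10939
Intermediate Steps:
(-12203 + E)/((750/(-7519) + 16776/2011) + H) = (-12203 + 8953)/((750/(-7519) + 16776/2011) + 29701) = -3250/((750*(-1/7519) + 16776*(1/2011)) + 29701) = -3250/((-750/7519 + 16776/2011) + 29701) = -3250/(124630494/15120709 + 29701) = -3250/449224808503/15120709 = -3250*15120709/449224808503 = -49142304250/449224808503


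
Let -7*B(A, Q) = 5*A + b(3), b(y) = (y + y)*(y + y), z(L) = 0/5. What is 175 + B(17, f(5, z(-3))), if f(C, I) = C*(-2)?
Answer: 1104/7 ≈ 157.71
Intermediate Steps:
z(L) = 0 (z(L) = 0*(⅕) = 0)
b(y) = 4*y² (b(y) = (2*y)*(2*y) = 4*y²)
f(C, I) = -2*C
B(A, Q) = -36/7 - 5*A/7 (B(A, Q) = -(5*A + 4*3²)/7 = -(5*A + 4*9)/7 = -(5*A + 36)/7 = -(36 + 5*A)/7 = -36/7 - 5*A/7)
175 + B(17, f(5, z(-3))) = 175 + (-36/7 - 5/7*17) = 175 + (-36/7 - 85/7) = 175 - 121/7 = 1104/7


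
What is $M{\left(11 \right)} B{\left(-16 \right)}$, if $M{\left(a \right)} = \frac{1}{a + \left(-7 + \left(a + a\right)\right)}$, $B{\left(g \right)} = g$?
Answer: $- \frac{8}{13} \approx -0.61539$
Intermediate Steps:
$M{\left(a \right)} = \frac{1}{-7 + 3 a}$ ($M{\left(a \right)} = \frac{1}{a + \left(-7 + 2 a\right)} = \frac{1}{-7 + 3 a}$)
$M{\left(11 \right)} B{\left(-16 \right)} = \frac{1}{-7 + 3 \cdot 11} \left(-16\right) = \frac{1}{-7 + 33} \left(-16\right) = \frac{1}{26} \left(-16\right) = - \frac{8}{13}$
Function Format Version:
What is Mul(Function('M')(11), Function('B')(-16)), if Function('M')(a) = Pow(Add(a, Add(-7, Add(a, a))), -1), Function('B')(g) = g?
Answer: Rational(-8, 13) ≈ -0.61539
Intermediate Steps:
Function('M')(a) = Pow(Add(-7, Mul(3, a)), -1) (Function('M')(a) = Pow(Add(a, Add(-7, Mul(2, a))), -1) = Pow(Add(-7, Mul(3, a)), -1))
Mul(Function('M')(11), Function('B')(-16)) = Mul(Pow(Add(-7, Mul(3, 11)), -1), -16) = Mul(Pow(Add(-7, 33), -1), -16) = Mul(Pow(26, -1), -16) = Mul(Rational(1, 26), -16) = Rational(-8, 13)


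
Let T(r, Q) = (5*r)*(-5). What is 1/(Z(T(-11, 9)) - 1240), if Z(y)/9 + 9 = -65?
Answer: -1/1906 ≈ -0.00052466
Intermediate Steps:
T(r, Q) = -25*r
Z(y) = -666 (Z(y) = -81 + 9*(-65) = -81 - 585 = -666)
1/(Z(T(-11, 9)) - 1240) = 1/(-666 - 1240) = 1/(-1906) = -1/1906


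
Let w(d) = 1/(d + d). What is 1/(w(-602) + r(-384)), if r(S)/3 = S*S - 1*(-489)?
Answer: 1204/534377339 ≈ 2.2531e-6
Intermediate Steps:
r(S) = 1467 + 3*S² (r(S) = 3*(S*S - 1*(-489)) = 3*(S² + 489) = 3*(489 + S²) = 1467 + 3*S²)
w(d) = 1/(2*d)
1/(w(-602) + r(-384)) = 1/((½)/(-602) + (1467 + 3*(-384)²)) = 1/((½)*(-1/602) + (1467 + 3*147456)) = 1/(-1/1204 + (1467 + 442368)) = 1/(-1/1204 + 443835) = 1/(534377339/1204) = 1204/534377339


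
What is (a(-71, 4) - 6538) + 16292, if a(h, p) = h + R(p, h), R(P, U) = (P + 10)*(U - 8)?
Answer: 8577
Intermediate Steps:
R(P, U) = (-8 + U)*(10 + P) (R(P, U) = (10 + P)*(-8 + U) = (-8 + U)*(10 + P))
a(h, p) = -80 - 8*p + 11*h + h*p (a(h, p) = h + (-80 - 8*p + 10*h + p*h) = h + (-80 - 8*p + 10*h + h*p) = -80 - 8*p + 11*h + h*p)
(a(-71, 4) - 6538) + 16292 = ((-80 - 8*4 + 11*(-71) - 71*4) - 6538) + 16292 = ((-80 - 32 - 781 - 284) - 6538) + 16292 = (-1177 - 6538) + 16292 = -7715 + 16292 = 8577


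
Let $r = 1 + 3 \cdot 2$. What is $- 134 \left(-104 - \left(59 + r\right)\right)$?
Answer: $22780$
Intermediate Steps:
$r = 7$ ($r = 1 + 6 = 7$)
$- 134 \left(-104 - \left(59 + r\right)\right) = - 134 \left(-104 - 66\right) = \left(-134\right) \left(-170\right) = 22780$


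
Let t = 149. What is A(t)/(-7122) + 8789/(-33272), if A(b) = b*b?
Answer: -400633465/118481592 ≈ -3.3814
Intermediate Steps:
A(b) = b**2
A(t)/(-7122) + 8789/(-33272) = 149**2/(-7122) + 8789/(-33272) = 22201*(-1/7122) + 8789*(-1/33272) = -22201/7122 - 8789/33272 = -400633465/118481592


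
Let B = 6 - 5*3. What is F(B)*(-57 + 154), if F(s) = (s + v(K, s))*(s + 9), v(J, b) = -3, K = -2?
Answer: 0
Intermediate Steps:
B = -9 (B = 6 - 15 = -9)
F(s) = (-3 + s)*(9 + s) (F(s) = (s - 3)*(s + 9) = (-3 + s)*(9 + s))
F(B)*(-57 + 154) = (-27 + (-9)**2 + 6*(-9))*(-57 + 154) = (-27 + 81 - 54)*97 = 0*97 = 0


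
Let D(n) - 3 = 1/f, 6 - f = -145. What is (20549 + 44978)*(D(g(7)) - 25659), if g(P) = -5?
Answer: -253855201985/151 ≈ -1.6812e+9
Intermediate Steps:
f = 151 (f = 6 - 1*(-145) = 6 + 145 = 151)
D(n) = 454/151 (D(n) = 3 + 1/151 = 454/151)
(20549 + 44978)*(D(g(7)) - 25659) = (20549 + 44978)*(454/151 - 25659) = 65527*(-3874055/151) = -253855201985/151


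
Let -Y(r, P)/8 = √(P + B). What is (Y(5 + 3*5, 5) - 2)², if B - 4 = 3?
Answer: 772 + 64*√3 ≈ 882.85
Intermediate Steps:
B = 7 (B = 4 + 3 = 7)
Y(r, P) = -8*√(7 + P) (Y(r, P) = -8*√(P + 7) = -8*√(7 + P))
(Y(5 + 3*5, 5) - 2)² = (-8*√(7 + 5) - 2)² = (-16*√3 - 2)² = (-2 - 16*√3)²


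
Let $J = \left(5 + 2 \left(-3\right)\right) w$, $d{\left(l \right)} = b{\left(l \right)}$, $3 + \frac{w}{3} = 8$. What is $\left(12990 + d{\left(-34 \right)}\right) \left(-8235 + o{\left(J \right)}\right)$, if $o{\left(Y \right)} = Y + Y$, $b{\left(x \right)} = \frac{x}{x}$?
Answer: $-107370615$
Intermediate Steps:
$b{\left(x \right)} = 1$
$w = 15$ ($w = -9 + 3 \cdot 8 = -9 + 24 = 15$)
$d{\left(l \right)} = 1$
$J = -15$ ($J = \left(5 + 2 \left(-3\right)\right) 15 = \left(5 - 6\right) 15 = \left(-1\right) 15 = -15$)
$o{\left(Y \right)} = 2 Y$
$\left(12990 + d{\left(-34 \right)}\right) \left(-8235 + o{\left(J \right)}\right) = \left(12990 + 1\right) \left(-8235 + 2 \left(-15\right)\right) = 12991 \left(-8235 - 30\right) = 12991 \left(-8265\right) = -107370615$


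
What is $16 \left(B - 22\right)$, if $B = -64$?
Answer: $-1376$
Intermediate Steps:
$16 \left(B - 22\right) = 16 \left(-64 - 22\right) = 16 \left(-86\right) = -1376$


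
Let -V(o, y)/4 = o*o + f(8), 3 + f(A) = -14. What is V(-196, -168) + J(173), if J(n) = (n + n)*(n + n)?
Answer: -33880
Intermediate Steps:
f(A) = -17 (f(A) = -3 - 14 = -17)
J(n) = 4*n² (J(n) = (2*n)*(2*n) = 4*n²)
V(o, y) = 68 - 4*o² (V(o, y) = -4*(o*o - 17) = -4*(o² - 17) = -4*(-17 + o²) = 68 - 4*o²)
V(-196, -168) + J(173) = (68 - 4*(-196)²) + 4*173² = (68 - 4*38416) + 4*29929 = (68 - 153664) + 119716 = -153596 + 119716 = -33880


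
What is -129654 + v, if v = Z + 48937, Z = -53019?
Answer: -133736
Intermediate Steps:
v = -4082 (v = -53019 + 48937 = -4082)
-129654 + v = -129654 - 4082 = -133736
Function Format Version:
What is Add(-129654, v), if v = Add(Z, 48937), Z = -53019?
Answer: -133736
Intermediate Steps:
v = -4082 (v = Add(-53019, 48937) = -4082)
Add(-129654, v) = Add(-129654, -4082) = -133736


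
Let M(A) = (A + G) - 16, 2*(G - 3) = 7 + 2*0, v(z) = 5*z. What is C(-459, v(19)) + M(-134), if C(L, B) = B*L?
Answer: -87497/2 ≈ -43749.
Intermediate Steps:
G = 13/2 (G = 3 + (7 + 2*0)/2 = 3 + (7 + 0)/2 = 3 + (1/2)*7 = 3 + 7/2 = 13/2 ≈ 6.5000)
M(A) = -19/2 + A (M(A) = (A + 13/2) - 16 = (13/2 + A) - 16 = -19/2 + A)
C(-459, v(19)) + M(-134) = (5*19)*(-459) + (-19/2 - 134) = 95*(-459) - 287/2 = -43605 - 287/2 = -87497/2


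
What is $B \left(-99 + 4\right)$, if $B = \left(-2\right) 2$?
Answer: $380$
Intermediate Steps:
$B = -4$
$B \left(-99 + 4\right) = - 4 \left(-99 + 4\right) = \left(-4\right) \left(-95\right) = 380$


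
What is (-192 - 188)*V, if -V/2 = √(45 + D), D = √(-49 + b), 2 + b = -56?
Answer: 760*√(45 + I*√107) ≈ 5131.4 + 582.18*I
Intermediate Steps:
b = -58 (b = -2 - 56 = -58)
D = I*√107 (D = √(-49 - 58) = √(-107) = I*√107 ≈ 10.344*I)
V = -2*√(45 + I*√107) ≈ -13.504 - 1.532*I
(-192 - 188)*V = (-192 - 188)*(-2*√(45 + I*√107)) = -(-760)*√(45 + I*√107) = 760*√(45 + I*√107)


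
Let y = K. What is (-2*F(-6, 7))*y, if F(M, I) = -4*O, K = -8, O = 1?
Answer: -64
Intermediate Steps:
F(M, I) = -4 (F(M, I) = -4*1 = -4)
y = -8
(-2*F(-6, 7))*y = -2*(-4)*(-8) = 8*(-8) = -64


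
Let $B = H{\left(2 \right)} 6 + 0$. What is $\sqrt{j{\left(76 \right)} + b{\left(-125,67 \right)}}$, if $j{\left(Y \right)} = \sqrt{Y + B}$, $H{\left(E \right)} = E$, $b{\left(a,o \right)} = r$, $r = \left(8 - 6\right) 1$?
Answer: $\sqrt{2 + 2 \sqrt{22}} \approx 3.3736$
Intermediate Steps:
$r = 2$ ($r = 2 \cdot 1 = 2$)
$b{\left(a,o \right)} = 2$
$B = 12$ ($B = 2 \cdot 6 + 0 = 12 + 0 = 12$)
$j{\left(Y \right)} = \sqrt{12 + Y}$ ($j{\left(Y \right)} = \sqrt{Y + 12} = \sqrt{12 + Y}$)
$\sqrt{j{\left(76 \right)} + b{\left(-125,67 \right)}} = \sqrt{\sqrt{12 + 76} + 2} = \sqrt{\sqrt{88} + 2} = \sqrt{2 \sqrt{22} + 2} = \sqrt{2 + 2 \sqrt{22}}$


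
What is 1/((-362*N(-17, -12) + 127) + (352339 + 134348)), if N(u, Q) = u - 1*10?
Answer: 1/496588 ≈ 2.0137e-6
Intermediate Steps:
N(u, Q) = -10 + u (N(u, Q) = u - 10 = -10 + u)
1/((-362*N(-17, -12) + 127) + (352339 + 134348)) = 1/((-362*(-10 - 17) + 127) + (352339 + 134348)) = 1/((-362*(-27) + 127) + 486687) = 1/((9774 + 127) + 486687) = 1/(9901 + 486687) = 1/496588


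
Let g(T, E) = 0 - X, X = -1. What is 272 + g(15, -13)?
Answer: 273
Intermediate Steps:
g(T, E) = 1 (g(T, E) = 0 - 1*(-1) = 0 + 1 = 1)
272 + g(15, -13) = 272 + 1 = 273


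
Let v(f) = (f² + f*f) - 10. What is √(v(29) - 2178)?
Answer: I*√506 ≈ 22.494*I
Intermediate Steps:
v(f) = -10 + 2*f² (v(f) = (f² + f²) - 10 = 2*f² - 10 = -10 + 2*f²)
√(v(29) - 2178) = √((-10 + 2*29²) - 2178) = √((-10 + 2*841) - 2178) = √((-10 + 1682) - 2178) = √(1672 - 2178) = √(-506) = I*√506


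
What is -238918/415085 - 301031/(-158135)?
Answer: 17434430941/13127893295 ≈ 1.3280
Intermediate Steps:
-238918/415085 - 301031/(-158135) = -238918*1/415085 - 301031*(-1/158135) = -238918/415085 + 301031/158135 = 17434430941/13127893295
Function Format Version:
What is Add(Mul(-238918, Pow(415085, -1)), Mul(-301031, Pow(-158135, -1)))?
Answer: Rational(17434430941, 13127893295) ≈ 1.3280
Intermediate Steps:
Add(Mul(-238918, Pow(415085, -1)), Mul(-301031, Pow(-158135, -1))) = Add(Mul(-238918, Rational(1, 415085)), Mul(-301031, Rational(-1, 158135))) = Add(Rational(-238918, 415085), Rational(301031, 158135)) = Rational(17434430941, 13127893295)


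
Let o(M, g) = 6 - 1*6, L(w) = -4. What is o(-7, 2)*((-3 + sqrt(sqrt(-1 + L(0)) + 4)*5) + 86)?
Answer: 0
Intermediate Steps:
o(M, g) = 0 (o(M, g) = 6 - 6 = 0)
o(-7, 2)*((-3 + sqrt(sqrt(-1 + L(0)) + 4)*5) + 86) = 0*((-3 + sqrt(sqrt(-1 - 4) + 4)*5) + 86) = 0*((-3 + sqrt(sqrt(-5) + 4)*5) + 86) = 0*((-3 + sqrt(I*sqrt(5) + 4)*5) + 86) = 0*((-3 + sqrt(4 + I*sqrt(5))*5) + 86) = 0*((-3 + 5*sqrt(4 + I*sqrt(5))) + 86) = 0*(83 + 5*sqrt(4 + I*sqrt(5))) = 0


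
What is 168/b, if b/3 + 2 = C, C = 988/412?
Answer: 5768/41 ≈ 140.68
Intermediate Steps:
C = 247/103 (C = 988*(1/412) = 247/103 ≈ 2.3981)
b = 123/103 (b = -6 + 3*(247/103) = -6 + 741/103 = 123/103 ≈ 1.1942)
168/b = 168/(123/103) = 168*(103/123) = 5768/41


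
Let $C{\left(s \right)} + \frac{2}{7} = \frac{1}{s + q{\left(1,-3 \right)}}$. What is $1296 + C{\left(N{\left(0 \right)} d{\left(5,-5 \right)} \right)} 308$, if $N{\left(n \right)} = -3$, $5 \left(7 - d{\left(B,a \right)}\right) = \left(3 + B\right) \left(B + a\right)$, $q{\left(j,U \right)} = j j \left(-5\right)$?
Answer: $\frac{15550}{13} \approx 1196.2$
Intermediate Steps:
$q{\left(j,U \right)} = - 5 j^{2}$ ($q{\left(j,U \right)} = j^{2} \left(-5\right) = - 5 j^{2}$)
$d{\left(B,a \right)} = 7 - \frac{\left(3 + B\right) \left(B + a\right)}{5}$
$C{\left(s \right)} = - \frac{2}{7} + \frac{1}{-5 + s}$ ($C{\left(s \right)} = - \frac{2}{7} + \frac{1}{s - 5 \cdot 1^{2}} = - \frac{2}{7} + \frac{1}{s - 5} = - \frac{2}{7} + \frac{1}{-5 + s}$)
$1296 + C{\left(N{\left(0 \right)} d{\left(5,-5 \right)} \right)} 308 = 1296 + \frac{17 - 2 \left(- 3 \left(7 - 3 - -3 - \frac{5^{2}}{5} - 1 \left(-5\right)\right)\right)}{7 \left(-5 - 3 \left(7 - 3 - -3 - \frac{5^{2}}{5} - 1 \left(-5\right)\right)\right)} 308 = 1296 + \frac{17 - 2 \left(- 3 \left(7 - 3 + 3 - 5 + 5\right)\right)}{7 \left(-5 - 3 \left(7 - 3 + 3 - 5 + 5\right)\right)} 308 = 1296 + \frac{17 - 2 \left(\left(-3\right) 7\right)}{7 \left(-5 - 21\right)} 308 = 1296 + \frac{17 - -42}{7 \left(-5 - 21\right)} 308 = 1296 + \frac{17 + 42}{7 \left(-26\right)} 308 = 1296 + \frac{1}{7} \left(- \frac{1}{26}\right) 59 \cdot 308 = 1296 - \frac{1298}{13} = \frac{15550}{13}$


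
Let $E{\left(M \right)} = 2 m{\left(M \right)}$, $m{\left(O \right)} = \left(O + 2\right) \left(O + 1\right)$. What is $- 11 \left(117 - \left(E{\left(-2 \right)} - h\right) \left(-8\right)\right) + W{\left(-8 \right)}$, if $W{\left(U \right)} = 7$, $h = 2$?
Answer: $-1104$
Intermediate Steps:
$m{\left(O \right)} = \left(1 + O\right) \left(2 + O\right)$ ($m{\left(O \right)} = \left(2 + O\right) \left(1 + O\right) = \left(1 + O\right) \left(2 + O\right)$)
$E{\left(M \right)} = 4 + 2 M^{2} + 6 M$ ($E{\left(M \right)} = 2 \left(2 + M^{2} + 3 M\right) = 4 + 2 M^{2} + 6 M$)
$- 11 \left(117 - \left(E{\left(-2 \right)} - h\right) \left(-8\right)\right) + W{\left(-8 \right)} = - 11 \left(117 - \left(\left(4 + 2 \left(-2\right)^{2} + 6 \left(-2\right)\right) - 2\right) \left(-8\right)\right) + 7 = - 11 \left(117 - \left(\left(4 + 2 \cdot 4 - 12\right) - 2\right) \left(-8\right)\right) + 7 = - 11 \left(117 - \left(\left(4 + 8 - 12\right) - 2\right) \left(-8\right)\right) + 7 = - 11 \left(117 - \left(0 - 2\right) \left(-8\right)\right) + 7 = - 11 \left(117 - \left(-2\right) \left(-8\right)\right) + 7 = - 11 \left(117 - 16\right) + 7 = \left(-11\right) 101 + 7 = -1111 + 7 = -1104$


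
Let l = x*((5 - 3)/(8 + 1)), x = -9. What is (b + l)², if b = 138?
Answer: 18496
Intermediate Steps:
l = -2 (l = -9*(5 - 3)/(8 + 1) = -18/9 = -9*2/9 = -2)
(b + l)² = (138 - 2)² = 136² = 18496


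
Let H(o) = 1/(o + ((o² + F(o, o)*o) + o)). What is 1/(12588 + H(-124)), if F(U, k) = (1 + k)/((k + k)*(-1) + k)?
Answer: 15251/191979589 ≈ 7.9441e-5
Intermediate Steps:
F(U, k) = -(1 + k)/k (F(U, k) = (1 + k)/((2*k)*(-1) + k) = (1 + k)/(-2*k + k) = (1 + k)/((-k)) = (1 + k)*(-1/k) = -(1 + k)/k)
H(o) = 1/(-1 + o + o²) (H(o) = 1/(o + ((o² + ((-1 - o)/o)*o) + o)) = 1/(o + ((o² + (-1 - o)) + o)) = 1/(o + ((-1 + o² - o) + o)) = 1/(o + (-1 + o²)) = 1/(-1 + o + o²))
1/(12588 + H(-124)) = 1/(12588 + 1/(-1 - 124 + (-124)²)) = 1/(12588 + 1/(-1 - 124 + 15376)) = 1/(12588 + 1/15251) = 1/(191979589/15251) = 15251/191979589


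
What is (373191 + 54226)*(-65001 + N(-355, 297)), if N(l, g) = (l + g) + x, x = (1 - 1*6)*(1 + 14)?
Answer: -27839378878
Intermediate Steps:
x = -75 (x = (1 - 6)*15 = -5*15 = -75)
N(l, g) = -75 + g + l (N(l, g) = (l + g) - 75 = (g + l) - 75 = -75 + g + l)
(373191 + 54226)*(-65001 + N(-355, 297)) = (373191 + 54226)*(-65001 + (-75 + 297 - 355)) = 427417*(-65001 - 133) = 427417*(-65134) = -27839378878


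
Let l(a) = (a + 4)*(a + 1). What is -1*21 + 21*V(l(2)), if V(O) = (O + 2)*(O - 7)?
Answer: 4599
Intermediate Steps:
l(a) = (1 + a)*(4 + a) (l(a) = (4 + a)*(1 + a) = (1 + a)*(4 + a))
V(O) = (-7 + O)*(2 + O) (V(O) = (2 + O)*(-7 + O) = (-7 + O)*(2 + O))
-1*21 + 21*V(l(2)) = -1*21 + 21*(-14 + (4 + 2² + 5*2)² - 5*(4 + 2² + 5*2)) = -21 + 21*(-14 + (4 + 4 + 10)² - 5*(4 + 4 + 10)) = -21 + 21*(-14 + 18² - 5*18) = -21 + 21*(-14 + 324 - 90) = -21 + 21*220 = -21 + 4620 = 4599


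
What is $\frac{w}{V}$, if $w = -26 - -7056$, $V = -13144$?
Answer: $- \frac{3515}{6572} \approx -0.53484$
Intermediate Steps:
$w = 7030$ ($w = -26 + 7056 = 7030$)
$\frac{w}{V} = \frac{7030}{-13144} = 7030 \left(- \frac{1}{13144}\right) = - \frac{3515}{6572}$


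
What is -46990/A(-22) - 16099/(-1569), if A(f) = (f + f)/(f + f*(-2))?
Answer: 36879754/1569 ≈ 23505.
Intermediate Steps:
A(f) = -2 (A(f) = (2*f)/(f - 2*f) = (2*f)/((-f)) = (2*f)*(-1/f) = -2)
-46990/A(-22) - 16099/(-1569) = -46990/(-2) - 16099/(-1569) = -46990*(-½) - 16099*(-1/1569) = 23495 + 16099/1569 = 36879754/1569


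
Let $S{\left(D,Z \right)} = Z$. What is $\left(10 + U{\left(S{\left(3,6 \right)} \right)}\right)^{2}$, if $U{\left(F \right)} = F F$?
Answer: $2116$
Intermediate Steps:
$U{\left(F \right)} = F^{2}$
$\left(10 + U{\left(S{\left(3,6 \right)} \right)}\right)^{2} = \left(10 + 6^{2}\right)^{2} = \left(10 + 36\right)^{2} = 46^{2} = 2116$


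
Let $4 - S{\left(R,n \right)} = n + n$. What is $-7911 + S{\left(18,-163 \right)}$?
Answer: $-7581$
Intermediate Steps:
$S{\left(R,n \right)} = 4 - 2 n$ ($S{\left(R,n \right)} = 4 - \left(n + n\right) = 4 - 2 n$)
$-7911 + S{\left(18,-163 \right)} = -7911 + \left(4 - -326\right) = -7911 + \left(4 + 326\right) = -7911 + 330 = -7581$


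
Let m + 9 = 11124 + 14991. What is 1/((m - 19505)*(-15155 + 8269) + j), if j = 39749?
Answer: -1/45414737 ≈ -2.2019e-8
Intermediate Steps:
m = 26106 (m = -9 + (11124 + 14991) = -9 + 26115 = 26106)
1/((m - 19505)*(-15155 + 8269) + j) = 1/((26106 - 19505)*(-15155 + 8269) + 39749) = 1/(6601*(-6886) + 39749) = 1/(-45454486 + 39749) = 1/(-45414737) = -1/45414737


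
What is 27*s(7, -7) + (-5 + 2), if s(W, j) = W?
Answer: 186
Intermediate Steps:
27*s(7, -7) + (-5 + 2) = 27*7 + (-5 + 2) = 189 - 3 = 186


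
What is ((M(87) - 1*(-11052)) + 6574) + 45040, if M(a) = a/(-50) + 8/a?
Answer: 272589931/4350 ≈ 62664.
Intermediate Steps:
M(a) = 8/a - a/50 (M(a) = a*(-1/50) + 8/a = -a/50 + 8/a = 8/a - a/50)
((M(87) - 1*(-11052)) + 6574) + 45040 = (((8/87 - 1/50*87) - 1*(-11052)) + 6574) + 45040 = (((8*(1/87) - 87/50) + 11052) + 6574) + 45040 = (((8/87 - 87/50) + 11052) + 6574) + 45040 = ((-7169/4350 + 11052) + 6574) + 45040 = (48069031/4350 + 6574) + 45040 = 76665931/4350 + 45040 = 272589931/4350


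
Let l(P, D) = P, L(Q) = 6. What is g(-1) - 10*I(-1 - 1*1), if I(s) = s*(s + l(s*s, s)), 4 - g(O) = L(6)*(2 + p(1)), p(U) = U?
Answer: 26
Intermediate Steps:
g(O) = -14 (g(O) = 4 - 6*(2 + 1) = 4 - 6*3 = 4 - 1*18 = 4 - 18 = -14)
I(s) = s*(s + s**2) (I(s) = s*(s + s*s) = s*(s + s**2))
g(-1) - 10*I(-1 - 1*1) = -14 - 10*(-1 - 1*1)**2*(1 + (-1 - 1*1)) = -14 - 10*(-1 - 1)**2*(1 + (-1 - 1)) = -14 - 10*(-2)**2*(1 - 2) = -14 - 40*(-1) = -14 - 10*(-4) = -14 + 40 = 26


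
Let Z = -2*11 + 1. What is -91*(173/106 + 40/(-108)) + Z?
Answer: -388703/2862 ≈ -135.82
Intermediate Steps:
Z = -21 (Z = -22 + 1 = -21)
-91*(173/106 + 40/(-108)) + Z = -91*(173/106 + 40/(-108)) - 21 = -91*(173*(1/106) + 40*(-1/108)) - 21 = -91*(173/106 - 10/27) - 21 = -91*3611/2862 - 21 = -328601/2862 - 21 = -388703/2862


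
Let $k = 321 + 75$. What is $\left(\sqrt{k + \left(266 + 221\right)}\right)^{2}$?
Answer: $883$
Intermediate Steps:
$k = 396$
$\left(\sqrt{k + \left(266 + 221\right)}\right)^{2} = \left(\sqrt{396 + \left(266 + 221\right)}\right)^{2} = \left(\sqrt{396 + 487}\right)^{2} = \left(\sqrt{883}\right)^{2} = 883$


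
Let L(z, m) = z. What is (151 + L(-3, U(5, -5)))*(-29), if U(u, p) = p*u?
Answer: -4292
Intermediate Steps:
(151 + L(-3, U(5, -5)))*(-29) = (151 - 3)*(-29) = 148*(-29) = -4292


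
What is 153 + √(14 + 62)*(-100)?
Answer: 153 - 200*√19 ≈ -718.78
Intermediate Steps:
153 + √(14 + 62)*(-100) = 153 + √76*(-100) = 153 + (2*√19)*(-100) = 153 - 200*√19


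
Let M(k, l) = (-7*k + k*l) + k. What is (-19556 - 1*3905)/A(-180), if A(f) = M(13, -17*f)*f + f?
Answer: 23461/7146540 ≈ 0.0032828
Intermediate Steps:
M(k, l) = -6*k + k*l
A(f) = f + f*(-78 - 221*f) (A(f) = (13*(-6 - 17*f))*f + f = (-78 - 221*f)*f + f = f*(-78 - 221*f) + f = f + f*(-78 - 221*f))
(-19556 - 1*3905)/A(-180) = (-19556 - 1*3905)/((-1*(-180)*(77 + 221*(-180)))) = (-19556 - 3905)/((-1*(-180)*(77 - 39780))) = -23461/((-1*(-180)*(-39703))) = -23461/(-7146540) = -23461*(-1/7146540) = 23461/7146540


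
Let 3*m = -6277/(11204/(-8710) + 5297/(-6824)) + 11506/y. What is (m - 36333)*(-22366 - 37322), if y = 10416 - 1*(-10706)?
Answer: 454890888902906195536/215784052321 ≈ 2.1081e+9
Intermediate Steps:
y = 21122 (y = 10416 + 10706 = 21122)
m = 1970434846239139/1942056470889 (m = (-6277/(11204/(-8710) + 5297/(-6824)) + 11506/21122)/3 = (-6277/(11204*(-1/8710) + 5297*(-1/6824)) + 11506*(1/21122))/3 = (-6277/(-5602/4355 - 5297/6824) + 5753/10561)/3 = (-6277/(-61296483/29718520) + 5753/10561)/3 = (-6277*(-29718520/61296483) + 5753/10561)/3 = (186543150040/61296483 + 5753/10561)/3 = (⅓)*(1970434846239139/647352156963) = 1970434846239139/1942056470889 ≈ 1014.6)
(m - 36333)*(-22366 - 37322) = (1970434846239139/1942056470889 - 36333)*(-22366 - 37322) = -68590302910570898/1942056470889*(-59688) = 454890888902906195536/215784052321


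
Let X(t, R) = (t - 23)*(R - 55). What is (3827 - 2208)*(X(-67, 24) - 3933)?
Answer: -1850517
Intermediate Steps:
X(t, R) = (-55 + R)*(-23 + t) (X(t, R) = (-23 + t)*(-55 + R) = (-55 + R)*(-23 + t))
(3827 - 2208)*(X(-67, 24) - 3933) = (3827 - 2208)*((1265 - 55*(-67) - 23*24 + 24*(-67)) - 3933) = 1619*((1265 + 3685 - 552 - 1608) - 3933) = 1619*(2790 - 3933) = 1619*(-1143) = -1850517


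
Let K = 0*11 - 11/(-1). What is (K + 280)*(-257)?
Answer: -74787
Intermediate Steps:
K = 11 (K = 0 - 11*(-1) = 0 + 11 = 11)
(K + 280)*(-257) = (11 + 280)*(-257) = 291*(-257) = -74787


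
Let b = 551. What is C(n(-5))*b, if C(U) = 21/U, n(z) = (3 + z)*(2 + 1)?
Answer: -3857/2 ≈ -1928.5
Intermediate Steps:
n(z) = 9 + 3*z (n(z) = (3 + z)*3 = 9 + 3*z)
C(n(-5))*b = (21/(9 + 3*(-5)))*551 = (21/(9 - 15))*551 = (21/(-6))*551 = (21*(-⅙))*551 = -7/2*551 = -3857/2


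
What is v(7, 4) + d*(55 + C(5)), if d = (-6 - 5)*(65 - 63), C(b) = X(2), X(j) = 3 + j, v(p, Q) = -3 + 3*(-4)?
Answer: -1335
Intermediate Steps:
v(p, Q) = -15 (v(p, Q) = -3 - 12 = -15)
C(b) = 5 (C(b) = 3 + 2 = 5)
d = -22 (d = -11*2 = -22)
v(7, 4) + d*(55 + C(5)) = -15 - 22*(55 + 5) = -15 - 22*60 = -15 - 1320 = -1335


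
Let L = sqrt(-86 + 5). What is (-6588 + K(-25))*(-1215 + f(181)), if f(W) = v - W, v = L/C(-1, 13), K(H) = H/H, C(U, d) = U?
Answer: 9195452 + 59283*I ≈ 9.1955e+6 + 59283.0*I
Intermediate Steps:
K(H) = 1
L = 9*I (L = sqrt(-81) = 9*I ≈ 9.0*I)
v = -9*I (v = (9*I)/(-1) = (9*I)*(-1) = -9*I ≈ -9.0*I)
f(W) = -W - 9*I (f(W) = -9*I - W = -W - 9*I)
(-6588 + K(-25))*(-1215 + f(181)) = (-6588 + 1)*(-1215 + (-1*181 - 9*I)) = -6587*(-1215 + (-181 - 9*I)) = -6587*(-1396 - 9*I) = 9195452 + 59283*I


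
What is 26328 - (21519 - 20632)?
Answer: 25441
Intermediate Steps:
26328 - (21519 - 20632) = 26328 - 1*887 = 26328 - 887 = 25441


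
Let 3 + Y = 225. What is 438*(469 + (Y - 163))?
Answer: 231264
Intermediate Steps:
Y = 222 (Y = -3 + 225 = 222)
438*(469 + (Y - 163)) = 438*(469 + (222 - 163)) = 438*(469 + 59) = 438*528 = 231264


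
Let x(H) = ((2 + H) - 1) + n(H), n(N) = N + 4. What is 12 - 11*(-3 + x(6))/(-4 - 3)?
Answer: 34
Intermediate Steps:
n(N) = 4 + N
x(H) = 5 + 2*H (x(H) = ((2 + H) - 1) + (4 + H) = (1 + H) + (4 + H) = 5 + 2*H)
12 - 11*(-3 + x(6))/(-4 - 3) = 12 - 11*(-3 + (5 + 2*6))/(-4 - 3) = 12 - 11*(-3 + (5 + 12))/(-7) = 12 - 11*(-3 + 17)*(-1)/7 = 12 - 154*(-1)/7 = 12 - 11*(-2) = 12 + 22 = 34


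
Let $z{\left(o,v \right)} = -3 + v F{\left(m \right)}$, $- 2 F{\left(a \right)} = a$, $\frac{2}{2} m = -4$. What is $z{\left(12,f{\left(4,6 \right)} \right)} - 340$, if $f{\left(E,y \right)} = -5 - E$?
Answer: $-361$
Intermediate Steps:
$m = -4$
$F{\left(a \right)} = - \frac{a}{2}$
$z{\left(o,v \right)} = -3 + 2 v$ ($z{\left(o,v \right)} = -3 + v \left(\left(- \frac{1}{2}\right) \left(-4\right)\right) = -3 + v 2 = -3 + 2 v$)
$z{\left(12,f{\left(4,6 \right)} \right)} - 340 = \left(-3 + 2 \left(-5 - 4\right)\right) - 340 = \left(-3 + 2 \left(-9\right)\right) - 340 = \left(-3 - 18\right) - 340 = -21 - 340 = -361$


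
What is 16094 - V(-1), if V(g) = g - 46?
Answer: 16141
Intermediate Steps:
V(g) = -46 + g
16094 - V(-1) = 16094 - (-46 - 1) = 16094 - 1*(-47) = 16094 + 47 = 16141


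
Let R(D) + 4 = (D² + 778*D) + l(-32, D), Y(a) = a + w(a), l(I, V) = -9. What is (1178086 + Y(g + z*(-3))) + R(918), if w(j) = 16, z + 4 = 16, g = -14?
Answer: 2734967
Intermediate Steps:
z = 12 (z = -4 + 16 = 12)
Y(a) = 16 + a (Y(a) = a + 16 = 16 + a)
R(D) = -13 + D² + 778*D (R(D) = -4 + ((D² + 778*D) - 9) = -4 + (-9 + D² + 778*D) = -13 + D² + 778*D)
(1178086 + Y(g + z*(-3))) + R(918) = (1178086 + (16 + (-14 + 12*(-3)))) + (-13 + 918² + 778*918) = (1178086 + (16 + (-14 - 36))) + (-13 + 842724 + 714204) = (1178086 + (16 - 50)) + 1556915 = (1178086 - 34) + 1556915 = 1178052 + 1556915 = 2734967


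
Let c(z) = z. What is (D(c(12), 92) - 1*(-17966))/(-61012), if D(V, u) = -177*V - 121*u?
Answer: -2355/30506 ≈ -0.077198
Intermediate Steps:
(D(c(12), 92) - 1*(-17966))/(-61012) = ((-177*12 - 121*92) - 1*(-17966))/(-61012) = ((-2124 - 11132) + 17966)*(-1/61012) = (-13256 + 17966)*(-1/61012) = 4710*(-1/61012) = -2355/30506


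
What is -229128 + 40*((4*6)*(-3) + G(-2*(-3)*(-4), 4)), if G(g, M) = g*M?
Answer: -235848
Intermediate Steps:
G(g, M) = M*g
-229128 + 40*((4*6)*(-3) + G(-2*(-3)*(-4), 4)) = -229128 + 40*((4*6)*(-3) + 4*(-2*(-3)*(-4))) = -229128 + 40*(24*(-3) + 4*(6*(-4))) = -229128 + 40*(-72 + 4*(-24)) = -229128 + 40*(-72 - 96) = -229128 + 40*(-168) = -229128 - 6720 = -235848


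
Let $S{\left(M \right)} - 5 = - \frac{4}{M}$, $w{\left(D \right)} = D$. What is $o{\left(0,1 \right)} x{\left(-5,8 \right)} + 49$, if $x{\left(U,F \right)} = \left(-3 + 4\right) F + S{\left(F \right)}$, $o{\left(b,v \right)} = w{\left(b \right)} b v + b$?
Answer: $49$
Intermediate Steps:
$S{\left(M \right)} = 5 - \frac{4}{M}$
$o{\left(b,v \right)} = b + v b^{2}$ ($o{\left(b,v \right)} = b b v + b = b^{2} v + b = v b^{2} + b = b + v b^{2}$)
$x{\left(U,F \right)} = 5 + F - \frac{4}{F}$ ($x{\left(U,F \right)} = \left(-3 + 4\right) F + \left(5 - \frac{4}{F}\right) = 1 F + \left(5 - \frac{4}{F}\right) = F + \left(5 - \frac{4}{F}\right) = 5 + F - \frac{4}{F}$)
$o{\left(0,1 \right)} x{\left(-5,8 \right)} + 49 = 0 \left(1 + 0 \cdot 1\right) \left(5 + 8 - \frac{4}{8}\right) + 49 = 0 \left(1 + 0\right) \left(5 + 8 - \frac{1}{2}\right) + 49 = 0 \cdot 1 \left(5 + 8 - \frac{1}{2}\right) + 49 = 0 \cdot \frac{25}{2} + 49 = 0 + 49 = 49$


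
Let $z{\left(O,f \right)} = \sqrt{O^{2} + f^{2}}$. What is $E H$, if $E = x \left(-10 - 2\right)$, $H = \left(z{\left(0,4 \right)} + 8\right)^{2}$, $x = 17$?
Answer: $-29376$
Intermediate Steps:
$H = 144$ ($H = \left(\sqrt{0^{2} + 4^{2}} + 8\right)^{2} = \left(\sqrt{0 + 16} + 8\right)^{2} = \left(\sqrt{16} + 8\right)^{2} = \left(4 + 8\right)^{2} = 12^{2} = 144$)
$E = -204$ ($E = 17 \left(-10 - 2\right) = 17 \left(-12\right) = -204$)
$E H = \left(-204\right) 144 = -29376$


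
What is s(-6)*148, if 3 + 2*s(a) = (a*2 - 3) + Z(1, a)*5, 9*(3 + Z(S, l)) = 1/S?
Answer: -21608/9 ≈ -2400.9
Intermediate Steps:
Z(S, l) = -3 + 1/(9*S)
s(a) = -92/9 + a (s(a) = -3/2 + ((a*2 - 3) + (-3 + (1/9)/1)*5)/2 = -3/2 + ((2*a - 3) + (-3 + (1/9)*1)*5)/2 = -3/2 + ((-3 + 2*a) + (-3 + 1/9)*5)/2 = -3/2 + ((-3 + 2*a) - 26/9*5)/2 = -3/2 + ((-3 + 2*a) - 130/9)/2 = -3/2 + (-157/9 + 2*a)/2 = -3/2 + (-157/18 + a) = -92/9 + a)
s(-6)*148 = (-92/9 - 6)*148 = -146/9*148 = -21608/9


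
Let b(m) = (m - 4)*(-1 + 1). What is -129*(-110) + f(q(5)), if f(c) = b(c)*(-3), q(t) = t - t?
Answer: 14190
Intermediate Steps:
q(t) = 0
b(m) = 0 (b(m) = (-4 + m)*0 = 0)
f(c) = 0 (f(c) = 0*(-3) = 0)
-129*(-110) + f(q(5)) = -129*(-110) + 0 = 14190 + 0 = 14190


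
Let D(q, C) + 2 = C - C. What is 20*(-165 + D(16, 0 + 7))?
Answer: -3340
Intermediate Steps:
D(q, C) = -2 (D(q, C) = -2 + (C - C) = -2 + 0 = -2)
20*(-165 + D(16, 0 + 7)) = 20*(-165 - 2) = 20*(-167) = -3340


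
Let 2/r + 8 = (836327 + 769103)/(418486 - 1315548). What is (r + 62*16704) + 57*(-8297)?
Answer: 2470877411335/4390963 ≈ 5.6272e+5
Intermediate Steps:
r = -897062/4390963 (r = 2/(-8 + (836327 + 769103)/(418486 - 1315548)) = 2/(-8 + 1605430/(-897062)) = 2/(-8 + 1605430*(-1/897062)) = 2/(-8 - 802715/448531) = 2/(-4390963/448531) = 2*(-448531/4390963) = -897062/4390963 ≈ -0.20430)
(r + 62*16704) + 57*(-8297) = (-897062/4390963 + 62*16704) + 57*(-8297) = (-897062/4390963 + 1035648) - 472929 = 4547491151962/4390963 - 472929 = 2470877411335/4390963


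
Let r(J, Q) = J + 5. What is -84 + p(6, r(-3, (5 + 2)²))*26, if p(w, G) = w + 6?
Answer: 228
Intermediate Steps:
r(J, Q) = 5 + J
p(w, G) = 6 + w
-84 + p(6, r(-3, (5 + 2)²))*26 = -84 + (6 + 6)*26 = -84 + 12*26 = -84 + 312 = 228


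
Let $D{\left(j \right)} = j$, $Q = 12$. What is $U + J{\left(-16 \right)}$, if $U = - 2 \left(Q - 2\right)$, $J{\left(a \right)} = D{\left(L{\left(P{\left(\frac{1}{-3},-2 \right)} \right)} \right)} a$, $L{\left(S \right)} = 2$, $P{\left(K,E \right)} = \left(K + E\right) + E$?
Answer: $-52$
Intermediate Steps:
$P{\left(K,E \right)} = K + 2 E$ ($P{\left(K,E \right)} = \left(E + K\right) + E = K + 2 E$)
$J{\left(a \right)} = 2 a$
$U = -20$ ($U = - 2 \left(12 - 2\right) = \left(-2\right) 10 = -20$)
$U + J{\left(-16 \right)} = -20 + 2 \left(-16\right) = -20 - 32 = -52$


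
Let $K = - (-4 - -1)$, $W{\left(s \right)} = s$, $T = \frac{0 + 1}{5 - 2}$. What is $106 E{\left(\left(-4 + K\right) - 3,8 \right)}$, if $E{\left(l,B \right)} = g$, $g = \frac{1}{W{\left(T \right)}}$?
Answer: $318$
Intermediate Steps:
$T = \frac{1}{3}$ ($T = 1 \cdot \frac{1}{3} = \frac{1}{3} \approx 0.33333$)
$K = 3$ ($K = - (-4 + 1) = \left(-1\right) \left(-3\right) = 3$)
$g = 3$ ($g = \frac{1}{\frac{1}{3}} = 3$)
$E{\left(l,B \right)} = 3$
$106 E{\left(\left(-4 + K\right) - 3,8 \right)} = 106 \cdot 3 = 318$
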